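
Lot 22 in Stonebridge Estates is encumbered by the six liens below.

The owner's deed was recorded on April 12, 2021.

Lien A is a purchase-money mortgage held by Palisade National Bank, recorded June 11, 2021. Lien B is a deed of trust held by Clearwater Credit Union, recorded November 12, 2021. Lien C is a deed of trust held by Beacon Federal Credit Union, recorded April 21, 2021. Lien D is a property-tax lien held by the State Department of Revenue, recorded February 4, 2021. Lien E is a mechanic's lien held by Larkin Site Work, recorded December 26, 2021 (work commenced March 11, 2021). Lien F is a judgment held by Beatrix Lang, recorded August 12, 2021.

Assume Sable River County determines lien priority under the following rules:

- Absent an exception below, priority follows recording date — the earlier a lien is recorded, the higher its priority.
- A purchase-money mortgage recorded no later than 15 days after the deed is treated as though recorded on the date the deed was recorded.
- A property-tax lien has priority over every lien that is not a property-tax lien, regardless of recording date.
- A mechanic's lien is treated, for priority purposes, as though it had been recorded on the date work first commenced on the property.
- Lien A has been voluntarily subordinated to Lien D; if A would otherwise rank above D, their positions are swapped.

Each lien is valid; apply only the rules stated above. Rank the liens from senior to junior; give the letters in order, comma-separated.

D, E, C, A, F, B

First, effective dates: A was recorded 60 days after the deed, outside the 15-day window, so it keeps its recording date; E relates back to March 11, 2021 (work commenced).
As a property-tax lien, D is senior to every other lien.
Among the remaining liens, by effective date: E (March 11, 2021), C (April 21, 2021), A (June 11, 2021), F (August 12, 2021), B (November 12, 2021).
A already ranks below D; the subordination has no effect.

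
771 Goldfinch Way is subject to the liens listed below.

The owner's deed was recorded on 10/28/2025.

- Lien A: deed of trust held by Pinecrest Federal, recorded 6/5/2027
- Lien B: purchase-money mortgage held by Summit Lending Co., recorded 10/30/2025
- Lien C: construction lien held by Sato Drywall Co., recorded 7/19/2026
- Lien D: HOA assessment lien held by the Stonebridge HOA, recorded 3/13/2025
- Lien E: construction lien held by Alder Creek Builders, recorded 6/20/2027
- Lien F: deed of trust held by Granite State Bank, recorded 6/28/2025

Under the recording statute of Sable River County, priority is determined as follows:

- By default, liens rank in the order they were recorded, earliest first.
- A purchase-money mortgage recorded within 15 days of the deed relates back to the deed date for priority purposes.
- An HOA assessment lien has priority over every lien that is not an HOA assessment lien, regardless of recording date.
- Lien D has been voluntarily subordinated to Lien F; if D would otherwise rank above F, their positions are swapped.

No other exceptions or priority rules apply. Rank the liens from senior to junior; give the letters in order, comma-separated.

F, D, B, C, A, E

Adjusting effective dates: B was recorded within the 15-day window, so its effective date is the deed date 10/28/2025.
D, as an HOA assessment lien, has superpriority and ranks first.
Ordering the rest by effective date: F (6/28/2025), B (10/28/2025), C (7/19/2026), A (6/5/2027), E (6/20/2027).
D is senior to F before the subordination, so the two trade places.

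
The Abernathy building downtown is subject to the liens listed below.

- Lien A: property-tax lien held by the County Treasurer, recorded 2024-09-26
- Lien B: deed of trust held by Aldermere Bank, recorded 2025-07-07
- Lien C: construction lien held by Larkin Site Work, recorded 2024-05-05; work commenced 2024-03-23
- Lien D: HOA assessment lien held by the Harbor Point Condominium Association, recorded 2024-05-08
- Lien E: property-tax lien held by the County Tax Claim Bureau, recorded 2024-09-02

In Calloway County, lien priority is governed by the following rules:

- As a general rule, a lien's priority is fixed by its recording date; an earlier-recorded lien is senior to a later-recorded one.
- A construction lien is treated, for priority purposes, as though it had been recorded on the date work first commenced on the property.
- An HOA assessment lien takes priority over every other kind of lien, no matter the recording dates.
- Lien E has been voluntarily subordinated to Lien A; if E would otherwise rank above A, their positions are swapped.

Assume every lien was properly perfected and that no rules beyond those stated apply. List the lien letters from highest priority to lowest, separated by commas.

D, C, A, E, B

First, effective dates: C is treated as recorded 2024-03-23, the work-commencement date.
D is an HOA assessment lien, so it outranks all other liens regardless of date.
Remaining liens by effective date: C (2024-03-23), E (2024-09-02), A (2024-09-26), B (2025-07-07).
E would otherwise be senior to A, so under the subordination agreement E and A exchange positions.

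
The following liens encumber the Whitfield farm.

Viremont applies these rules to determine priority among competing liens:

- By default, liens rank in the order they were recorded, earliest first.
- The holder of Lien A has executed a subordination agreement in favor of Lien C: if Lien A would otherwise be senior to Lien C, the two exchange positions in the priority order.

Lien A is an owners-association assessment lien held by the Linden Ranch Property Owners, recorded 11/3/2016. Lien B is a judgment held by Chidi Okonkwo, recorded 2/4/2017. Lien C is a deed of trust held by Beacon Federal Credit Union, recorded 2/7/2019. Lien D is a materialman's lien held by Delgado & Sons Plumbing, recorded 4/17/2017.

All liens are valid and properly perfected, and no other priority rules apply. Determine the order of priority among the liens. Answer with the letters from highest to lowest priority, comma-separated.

C, B, D, A

Ordering by effective date: A (11/3/2016), B (2/4/2017), D (4/17/2017), C (2/7/2019).
A is senior to C before the subordination, so the two trade places.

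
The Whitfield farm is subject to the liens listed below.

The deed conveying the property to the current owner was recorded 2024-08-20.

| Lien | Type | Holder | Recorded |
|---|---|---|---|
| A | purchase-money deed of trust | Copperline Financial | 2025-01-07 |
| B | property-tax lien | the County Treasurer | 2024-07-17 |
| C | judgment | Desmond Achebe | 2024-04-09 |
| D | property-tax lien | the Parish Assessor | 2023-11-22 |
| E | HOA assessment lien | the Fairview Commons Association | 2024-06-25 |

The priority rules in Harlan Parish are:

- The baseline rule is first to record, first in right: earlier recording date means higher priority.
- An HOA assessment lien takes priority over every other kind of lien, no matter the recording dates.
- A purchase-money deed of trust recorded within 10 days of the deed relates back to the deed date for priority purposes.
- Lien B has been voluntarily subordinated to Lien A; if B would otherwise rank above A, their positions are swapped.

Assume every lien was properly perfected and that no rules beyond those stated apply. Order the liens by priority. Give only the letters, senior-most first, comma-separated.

E, D, C, A, B

Effective dates after the stated exceptions: A was recorded 140 days after the deed, outside the 10-day window, so it keeps its recording date.
E is an HOA assessment lien and takes priority over every other lien.
Ordering the rest by effective date: D (2023-11-22), C (2024-04-09), B (2024-07-17), A (2025-01-07).
Because B would otherwise rank above A, the subordination swaps them.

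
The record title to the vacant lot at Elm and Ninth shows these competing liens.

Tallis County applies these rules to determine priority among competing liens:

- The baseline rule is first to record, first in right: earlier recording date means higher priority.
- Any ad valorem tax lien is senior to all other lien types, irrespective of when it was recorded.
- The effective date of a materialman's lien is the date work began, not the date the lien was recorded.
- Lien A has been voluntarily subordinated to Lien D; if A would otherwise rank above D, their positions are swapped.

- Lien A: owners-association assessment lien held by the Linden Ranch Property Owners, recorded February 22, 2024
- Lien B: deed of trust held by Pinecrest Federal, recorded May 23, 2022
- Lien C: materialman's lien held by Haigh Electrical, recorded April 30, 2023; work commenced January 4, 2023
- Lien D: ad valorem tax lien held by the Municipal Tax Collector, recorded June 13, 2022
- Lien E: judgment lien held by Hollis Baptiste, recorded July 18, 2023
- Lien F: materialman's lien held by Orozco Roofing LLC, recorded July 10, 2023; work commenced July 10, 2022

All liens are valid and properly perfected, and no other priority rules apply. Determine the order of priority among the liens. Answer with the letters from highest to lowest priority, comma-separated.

Effective dates after the stated exceptions: C relates back to January 4, 2023 (work commenced); F's effective date is July 10, 2022, when work began.
D is an ad valorem tax lien and takes priority over every other lien.
The other liens, earliest effective date first: B (May 23, 2022), F (July 10, 2022), C (January 4, 2023), E (July 18, 2023), A (February 22, 2024).
A is already junior to D, so the subordination agreement changes nothing.

D, B, F, C, E, A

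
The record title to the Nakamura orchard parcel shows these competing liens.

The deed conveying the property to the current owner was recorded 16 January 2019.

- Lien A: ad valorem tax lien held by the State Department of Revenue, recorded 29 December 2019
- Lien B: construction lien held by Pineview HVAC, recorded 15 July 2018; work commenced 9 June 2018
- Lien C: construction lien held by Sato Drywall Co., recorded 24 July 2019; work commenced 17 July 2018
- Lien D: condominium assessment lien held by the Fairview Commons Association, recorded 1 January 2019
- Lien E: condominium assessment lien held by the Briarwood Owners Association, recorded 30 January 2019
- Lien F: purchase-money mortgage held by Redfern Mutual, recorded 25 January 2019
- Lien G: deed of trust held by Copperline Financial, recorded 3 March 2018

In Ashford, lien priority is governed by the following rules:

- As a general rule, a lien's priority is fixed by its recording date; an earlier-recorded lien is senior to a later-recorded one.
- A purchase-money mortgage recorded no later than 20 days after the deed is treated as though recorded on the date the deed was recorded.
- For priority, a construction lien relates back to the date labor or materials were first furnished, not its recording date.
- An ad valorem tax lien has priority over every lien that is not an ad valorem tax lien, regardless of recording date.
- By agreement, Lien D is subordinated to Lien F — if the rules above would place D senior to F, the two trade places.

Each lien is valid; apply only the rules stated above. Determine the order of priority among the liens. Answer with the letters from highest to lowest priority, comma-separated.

A, G, B, C, F, D, E

First, effective dates: B's effective date is 9 June 2018, when work began; C is treated as recorded 17 July 2018, the work-commencement date; F relates back to the deed date 16 January 2019.
A is an ad valorem tax lien and takes priority over every other lien.
Remaining liens by effective date: G (3 March 2018), B (9 June 2018), C (17 July 2018), D (1 January 2019), F (16 January 2019), E (30 January 2019).
The subordination applies — D was senior to F — so D and F swap.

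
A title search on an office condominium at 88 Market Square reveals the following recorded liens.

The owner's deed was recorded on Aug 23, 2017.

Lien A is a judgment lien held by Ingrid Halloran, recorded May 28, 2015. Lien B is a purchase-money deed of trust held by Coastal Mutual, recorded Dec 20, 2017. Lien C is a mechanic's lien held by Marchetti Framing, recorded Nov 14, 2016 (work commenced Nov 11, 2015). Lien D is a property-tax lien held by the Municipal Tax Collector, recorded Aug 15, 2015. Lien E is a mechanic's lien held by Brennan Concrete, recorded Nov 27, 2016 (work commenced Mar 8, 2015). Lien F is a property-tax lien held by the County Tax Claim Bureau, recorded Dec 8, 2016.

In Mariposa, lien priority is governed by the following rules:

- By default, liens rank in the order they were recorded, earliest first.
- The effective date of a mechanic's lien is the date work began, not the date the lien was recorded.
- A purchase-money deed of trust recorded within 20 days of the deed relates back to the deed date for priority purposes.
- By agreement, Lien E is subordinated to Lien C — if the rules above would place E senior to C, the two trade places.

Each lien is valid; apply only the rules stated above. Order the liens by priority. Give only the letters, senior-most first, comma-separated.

C, A, D, E, F, B

Effective dates: B was recorded 119 days after the deed — beyond 20 days — so no relation-back applies; C is treated as recorded Nov 11, 2015, the work-commencement date; E relates back to Mar 8, 2015 (work commenced).
Sorted by effective date: E (Mar 8, 2015), A (May 28, 2015), D (Aug 15, 2015), C (Nov 11, 2015), F (Dec 8, 2016), B (Dec 20, 2017).
Because E would otherwise rank above C, the subordination swaps them.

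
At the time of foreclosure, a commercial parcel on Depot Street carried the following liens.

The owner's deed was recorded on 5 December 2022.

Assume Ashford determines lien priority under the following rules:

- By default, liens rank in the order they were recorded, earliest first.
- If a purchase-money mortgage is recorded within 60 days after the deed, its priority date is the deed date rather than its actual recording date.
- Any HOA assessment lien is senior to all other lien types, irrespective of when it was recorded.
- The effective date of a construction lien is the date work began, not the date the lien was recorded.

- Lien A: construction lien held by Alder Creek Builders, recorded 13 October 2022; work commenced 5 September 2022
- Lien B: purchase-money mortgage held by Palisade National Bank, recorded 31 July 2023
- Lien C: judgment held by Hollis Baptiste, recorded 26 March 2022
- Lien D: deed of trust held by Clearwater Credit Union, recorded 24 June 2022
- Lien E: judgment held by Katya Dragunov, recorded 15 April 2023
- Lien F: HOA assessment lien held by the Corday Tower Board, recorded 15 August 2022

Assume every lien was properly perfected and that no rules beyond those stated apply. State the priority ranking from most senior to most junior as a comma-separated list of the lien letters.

F, C, D, A, E, B

Adjusting effective dates: A's effective date is 5 September 2022, when work began; B was recorded 238 days after the deed, outside the 60-day window, so it keeps its recording date.
As an HOA assessment lien, F is senior to every other lien.
Remaining liens by effective date: C (26 March 2022), D (24 June 2022), A (5 September 2022), E (15 April 2023), B (31 July 2023).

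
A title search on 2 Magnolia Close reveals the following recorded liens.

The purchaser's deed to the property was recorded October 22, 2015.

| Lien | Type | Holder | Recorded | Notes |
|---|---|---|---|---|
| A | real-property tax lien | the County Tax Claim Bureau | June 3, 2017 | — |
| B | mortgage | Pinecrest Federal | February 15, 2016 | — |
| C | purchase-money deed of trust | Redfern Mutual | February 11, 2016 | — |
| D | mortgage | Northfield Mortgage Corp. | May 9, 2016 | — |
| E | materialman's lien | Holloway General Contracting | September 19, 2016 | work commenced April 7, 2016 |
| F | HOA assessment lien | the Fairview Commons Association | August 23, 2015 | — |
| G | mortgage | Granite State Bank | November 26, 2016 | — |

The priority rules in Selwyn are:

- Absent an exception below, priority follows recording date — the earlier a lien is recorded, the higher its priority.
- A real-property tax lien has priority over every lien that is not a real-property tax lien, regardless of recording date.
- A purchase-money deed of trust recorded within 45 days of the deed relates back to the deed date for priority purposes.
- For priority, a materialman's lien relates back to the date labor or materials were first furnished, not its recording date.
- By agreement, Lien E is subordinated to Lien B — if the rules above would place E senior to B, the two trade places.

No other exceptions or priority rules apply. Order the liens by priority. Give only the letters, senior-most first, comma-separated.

Effective dates after the stated exceptions: C was recorded 112 days after the deed — beyond 45 days — so no relation-back applies; E is treated as recorded April 7, 2016, the work-commencement date.
A, as a real-property tax lien, has superpriority and ranks first.
Among the remaining liens, by effective date: F (August 23, 2015), C (February 11, 2016), B (February 15, 2016), E (April 7, 2016), D (May 9, 2016), G (November 26, 2016).
E already ranks below B; the subordination has no effect.

A, F, C, B, E, D, G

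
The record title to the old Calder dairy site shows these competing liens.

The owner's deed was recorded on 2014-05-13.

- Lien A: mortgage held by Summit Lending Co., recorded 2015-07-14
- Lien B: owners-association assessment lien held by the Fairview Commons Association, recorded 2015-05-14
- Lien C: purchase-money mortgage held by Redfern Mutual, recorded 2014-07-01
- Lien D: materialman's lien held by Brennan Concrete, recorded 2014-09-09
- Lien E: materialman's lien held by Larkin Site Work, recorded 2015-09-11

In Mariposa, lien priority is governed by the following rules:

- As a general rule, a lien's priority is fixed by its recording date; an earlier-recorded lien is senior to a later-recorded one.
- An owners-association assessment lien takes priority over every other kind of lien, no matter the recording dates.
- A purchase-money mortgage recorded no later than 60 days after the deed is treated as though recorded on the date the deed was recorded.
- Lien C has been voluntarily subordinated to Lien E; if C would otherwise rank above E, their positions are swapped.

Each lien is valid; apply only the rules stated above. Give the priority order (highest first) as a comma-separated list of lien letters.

Adjusting effective dates: C's effective date is the deed date, 2014-05-13.
As an owners-association assessment lien, B is senior to every other lien.
Remaining liens by effective date: C (2014-05-13), D (2014-09-09), A (2015-07-14), E (2015-09-11).
C would otherwise be senior to E, so under the subordination agreement C and E exchange positions.

B, E, D, A, C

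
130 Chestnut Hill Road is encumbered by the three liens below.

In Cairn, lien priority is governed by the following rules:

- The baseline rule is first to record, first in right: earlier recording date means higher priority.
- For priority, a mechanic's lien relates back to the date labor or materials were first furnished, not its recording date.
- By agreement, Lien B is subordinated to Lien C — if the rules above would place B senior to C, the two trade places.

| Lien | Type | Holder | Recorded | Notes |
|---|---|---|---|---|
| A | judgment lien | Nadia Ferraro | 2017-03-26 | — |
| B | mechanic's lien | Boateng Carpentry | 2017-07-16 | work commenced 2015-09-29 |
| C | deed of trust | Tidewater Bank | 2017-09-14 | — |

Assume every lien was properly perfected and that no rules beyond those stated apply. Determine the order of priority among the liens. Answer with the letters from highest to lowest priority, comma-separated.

C, A, B

First, effective dates: B is treated as recorded 2015-09-29, the work-commencement date.
Ordering by effective date: B (2015-09-29), A (2017-03-26), C (2017-09-14).
B would otherwise be senior to C, so under the subordination agreement B and C exchange positions.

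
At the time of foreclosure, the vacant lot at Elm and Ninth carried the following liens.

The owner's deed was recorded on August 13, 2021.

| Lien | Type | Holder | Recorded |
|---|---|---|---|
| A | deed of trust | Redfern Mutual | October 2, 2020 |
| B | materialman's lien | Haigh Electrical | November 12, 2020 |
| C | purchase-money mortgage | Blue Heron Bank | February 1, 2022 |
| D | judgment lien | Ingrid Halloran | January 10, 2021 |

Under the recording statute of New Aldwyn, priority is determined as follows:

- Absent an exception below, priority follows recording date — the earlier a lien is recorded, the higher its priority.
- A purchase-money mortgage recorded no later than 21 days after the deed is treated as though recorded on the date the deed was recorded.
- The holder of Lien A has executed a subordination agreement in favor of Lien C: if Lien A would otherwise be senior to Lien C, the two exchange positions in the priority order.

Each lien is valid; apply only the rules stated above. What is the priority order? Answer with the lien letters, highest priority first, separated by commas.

First, effective dates: C missed the 21-day window (172 days after the deed), so its recording date stands.
Sorted by effective date: A (October 2, 2020), B (November 12, 2020), D (January 10, 2021), C (February 1, 2022).
Because A would otherwise rank above C, the subordination swaps them.

C, B, D, A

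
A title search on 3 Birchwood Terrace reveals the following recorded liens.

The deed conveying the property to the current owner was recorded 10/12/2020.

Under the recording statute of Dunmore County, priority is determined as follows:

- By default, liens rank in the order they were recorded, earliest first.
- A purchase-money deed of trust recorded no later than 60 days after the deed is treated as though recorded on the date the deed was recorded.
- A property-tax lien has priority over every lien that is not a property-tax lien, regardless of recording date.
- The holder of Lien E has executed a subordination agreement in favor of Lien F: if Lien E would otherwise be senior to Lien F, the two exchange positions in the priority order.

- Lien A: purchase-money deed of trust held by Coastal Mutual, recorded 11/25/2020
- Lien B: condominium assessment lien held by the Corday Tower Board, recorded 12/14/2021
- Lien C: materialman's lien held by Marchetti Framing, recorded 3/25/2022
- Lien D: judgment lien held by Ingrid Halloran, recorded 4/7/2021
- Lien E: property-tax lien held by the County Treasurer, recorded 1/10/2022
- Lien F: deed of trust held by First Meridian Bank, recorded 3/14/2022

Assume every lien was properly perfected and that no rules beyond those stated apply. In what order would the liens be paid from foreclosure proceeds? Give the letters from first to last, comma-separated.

First, effective dates: A was recorded within the 60-day window, so its effective date is the deed date 10/12/2020.
E, as a property-tax lien, has superpriority and ranks first.
Remaining liens by effective date: A (10/12/2020), D (4/7/2021), B (12/14/2021), F (3/14/2022), C (3/25/2022).
The subordination applies — E was senior to F — so E and F swap.

F, A, D, B, E, C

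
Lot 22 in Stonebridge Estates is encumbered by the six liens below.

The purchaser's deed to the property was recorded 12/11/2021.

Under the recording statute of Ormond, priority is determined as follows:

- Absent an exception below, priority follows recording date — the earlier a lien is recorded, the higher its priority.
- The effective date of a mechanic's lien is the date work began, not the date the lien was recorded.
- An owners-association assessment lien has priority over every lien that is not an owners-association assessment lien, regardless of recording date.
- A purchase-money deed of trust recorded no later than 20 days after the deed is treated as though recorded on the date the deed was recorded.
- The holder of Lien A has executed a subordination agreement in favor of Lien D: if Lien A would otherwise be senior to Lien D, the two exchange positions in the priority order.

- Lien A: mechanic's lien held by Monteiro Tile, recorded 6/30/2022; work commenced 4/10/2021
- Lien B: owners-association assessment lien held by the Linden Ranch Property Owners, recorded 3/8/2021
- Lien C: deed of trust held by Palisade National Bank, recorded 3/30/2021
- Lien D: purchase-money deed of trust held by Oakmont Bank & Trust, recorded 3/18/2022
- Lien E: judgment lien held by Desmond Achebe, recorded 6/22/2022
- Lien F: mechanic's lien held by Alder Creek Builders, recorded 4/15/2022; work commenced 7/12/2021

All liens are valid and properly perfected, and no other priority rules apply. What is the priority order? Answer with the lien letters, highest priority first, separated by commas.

B, C, D, F, A, E

Effective dates: A's effective date is 4/10/2021, when work began; D was recorded 97 days after the deed, outside the 20-day window, so it keeps its recording date; F is treated as recorded 7/12/2021, the work-commencement date.
B is an owners-association assessment lien and takes priority over every other lien.
Among the remaining liens, by effective date: C (3/30/2021), A (4/10/2021), F (7/12/2021), D (3/18/2022), E (6/22/2022).
A would otherwise be senior to D, so under the subordination agreement A and D exchange positions.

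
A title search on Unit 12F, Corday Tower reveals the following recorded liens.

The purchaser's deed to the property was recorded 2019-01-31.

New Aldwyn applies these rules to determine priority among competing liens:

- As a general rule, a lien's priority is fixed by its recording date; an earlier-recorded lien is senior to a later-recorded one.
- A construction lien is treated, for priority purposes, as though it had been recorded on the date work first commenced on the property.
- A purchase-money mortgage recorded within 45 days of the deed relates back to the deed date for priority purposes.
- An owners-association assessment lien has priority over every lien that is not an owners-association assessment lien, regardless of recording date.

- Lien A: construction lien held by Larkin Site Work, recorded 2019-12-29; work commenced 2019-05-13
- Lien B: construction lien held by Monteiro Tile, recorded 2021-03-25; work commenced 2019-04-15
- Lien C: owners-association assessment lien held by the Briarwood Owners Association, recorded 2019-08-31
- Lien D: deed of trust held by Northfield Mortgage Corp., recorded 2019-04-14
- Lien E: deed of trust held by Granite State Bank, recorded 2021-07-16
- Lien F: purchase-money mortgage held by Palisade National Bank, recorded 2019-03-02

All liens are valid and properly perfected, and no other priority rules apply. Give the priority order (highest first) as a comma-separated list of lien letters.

C, F, D, B, A, E

Effective dates: A is treated as recorded 2019-05-13, the work-commencement date; B is treated as recorded 2019-04-15, the work-commencement date; F was recorded within the 45-day window, so its effective date is the deed date 2019-01-31.
C, as an owners-association assessment lien, has superpriority and ranks first.
Among the remaining liens, by effective date: F (2019-01-31), D (2019-04-14), B (2019-04-15), A (2019-05-13), E (2021-07-16).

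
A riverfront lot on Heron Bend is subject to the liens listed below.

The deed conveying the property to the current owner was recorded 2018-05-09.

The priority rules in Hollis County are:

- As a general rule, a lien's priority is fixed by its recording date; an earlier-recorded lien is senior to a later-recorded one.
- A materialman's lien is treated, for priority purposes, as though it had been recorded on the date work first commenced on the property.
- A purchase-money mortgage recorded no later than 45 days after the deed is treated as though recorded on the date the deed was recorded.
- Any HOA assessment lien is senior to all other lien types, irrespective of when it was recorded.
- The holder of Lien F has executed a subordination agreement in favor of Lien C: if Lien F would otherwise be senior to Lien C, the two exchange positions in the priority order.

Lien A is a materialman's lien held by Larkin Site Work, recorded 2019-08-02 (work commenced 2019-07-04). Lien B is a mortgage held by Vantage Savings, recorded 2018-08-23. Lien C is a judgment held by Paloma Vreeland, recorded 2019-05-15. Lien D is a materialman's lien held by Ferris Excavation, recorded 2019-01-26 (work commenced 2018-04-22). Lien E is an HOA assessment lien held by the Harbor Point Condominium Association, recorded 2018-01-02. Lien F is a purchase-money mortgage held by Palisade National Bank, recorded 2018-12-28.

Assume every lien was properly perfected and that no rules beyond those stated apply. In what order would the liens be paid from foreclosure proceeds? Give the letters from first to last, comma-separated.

Adjusting effective dates: A is treated as recorded 2019-07-04, the work-commencement date; D relates back to 2018-04-22 (work commenced); F was recorded 233 days after the deed, outside the 45-day window, so it keeps its recording date.
E, as an HOA assessment lien, has superpriority and ranks first.
Ordering the rest by effective date: D (2018-04-22), B (2018-08-23), F (2018-12-28), C (2019-05-15), A (2019-07-04).
F would otherwise be senior to C, so under the subordination agreement F and C exchange positions.

E, D, B, C, F, A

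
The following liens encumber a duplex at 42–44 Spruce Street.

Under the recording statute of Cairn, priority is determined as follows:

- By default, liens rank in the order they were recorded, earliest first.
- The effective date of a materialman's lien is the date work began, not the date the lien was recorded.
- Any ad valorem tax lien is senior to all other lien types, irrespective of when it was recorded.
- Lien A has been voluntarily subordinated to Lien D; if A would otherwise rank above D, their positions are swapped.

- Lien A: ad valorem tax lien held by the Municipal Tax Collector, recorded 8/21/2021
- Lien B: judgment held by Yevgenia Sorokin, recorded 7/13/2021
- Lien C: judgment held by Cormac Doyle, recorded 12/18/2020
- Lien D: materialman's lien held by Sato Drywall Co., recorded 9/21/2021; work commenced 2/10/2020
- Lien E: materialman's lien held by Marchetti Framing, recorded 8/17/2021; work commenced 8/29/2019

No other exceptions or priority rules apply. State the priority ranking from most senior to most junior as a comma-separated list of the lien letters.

Effective dates: D relates back to 2/10/2020 (work commenced); E's effective date is 8/29/2019, when work began.
A is an ad valorem tax lien, so it outranks all other liens regardless of date.
Ordering the rest by effective date: E (8/29/2019), D (2/10/2020), C (12/18/2020), B (7/13/2021).
A is senior to D before the subordination, so the two trade places.

D, E, A, C, B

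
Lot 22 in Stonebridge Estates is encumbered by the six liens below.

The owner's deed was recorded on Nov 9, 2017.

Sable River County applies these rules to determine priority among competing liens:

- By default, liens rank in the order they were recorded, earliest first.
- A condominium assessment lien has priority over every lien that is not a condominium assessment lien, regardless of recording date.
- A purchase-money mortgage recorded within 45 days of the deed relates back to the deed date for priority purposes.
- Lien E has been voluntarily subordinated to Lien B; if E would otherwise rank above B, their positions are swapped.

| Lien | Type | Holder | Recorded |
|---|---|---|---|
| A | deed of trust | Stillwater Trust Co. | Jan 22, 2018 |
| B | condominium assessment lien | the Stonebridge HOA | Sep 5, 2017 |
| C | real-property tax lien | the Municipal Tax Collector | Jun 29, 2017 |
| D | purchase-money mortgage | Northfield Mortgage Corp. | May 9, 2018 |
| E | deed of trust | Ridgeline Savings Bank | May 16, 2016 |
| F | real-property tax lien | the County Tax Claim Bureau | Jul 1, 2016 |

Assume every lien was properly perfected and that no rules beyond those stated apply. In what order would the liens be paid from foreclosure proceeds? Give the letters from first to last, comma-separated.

B, E, F, C, A, D

First, effective dates: D was recorded 181 days after the deed, outside the 45-day window, so it keeps its recording date.
B is a condominium assessment lien, so it outranks all other liens regardless of date.
Ordering the rest by effective date: E (May 16, 2016), F (Jul 1, 2016), C (Jun 29, 2017), A (Jan 22, 2018), D (May 9, 2018).
E already ranks below B; the subordination has no effect.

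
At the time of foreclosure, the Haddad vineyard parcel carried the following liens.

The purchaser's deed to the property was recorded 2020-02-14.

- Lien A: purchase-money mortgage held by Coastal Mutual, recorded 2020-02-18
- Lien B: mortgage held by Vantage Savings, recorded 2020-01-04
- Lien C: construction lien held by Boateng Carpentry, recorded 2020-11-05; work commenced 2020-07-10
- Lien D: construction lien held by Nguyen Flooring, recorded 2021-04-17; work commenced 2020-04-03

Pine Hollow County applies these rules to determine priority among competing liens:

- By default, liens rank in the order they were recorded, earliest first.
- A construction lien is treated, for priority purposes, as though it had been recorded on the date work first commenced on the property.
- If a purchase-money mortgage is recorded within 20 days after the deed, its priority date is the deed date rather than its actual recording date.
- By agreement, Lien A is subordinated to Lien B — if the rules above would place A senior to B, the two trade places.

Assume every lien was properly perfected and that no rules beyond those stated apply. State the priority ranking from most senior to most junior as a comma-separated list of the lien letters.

Effective dates after the stated exceptions: A relates back to the deed date 2020-02-14; C relates back to 2020-07-10 (work commenced); D relates back to 2020-04-03 (work commenced).
Sorted by effective date: B (2020-01-04), A (2020-02-14), D (2020-04-03), C (2020-07-10).
A already ranks below B; the subordination has no effect.

B, A, D, C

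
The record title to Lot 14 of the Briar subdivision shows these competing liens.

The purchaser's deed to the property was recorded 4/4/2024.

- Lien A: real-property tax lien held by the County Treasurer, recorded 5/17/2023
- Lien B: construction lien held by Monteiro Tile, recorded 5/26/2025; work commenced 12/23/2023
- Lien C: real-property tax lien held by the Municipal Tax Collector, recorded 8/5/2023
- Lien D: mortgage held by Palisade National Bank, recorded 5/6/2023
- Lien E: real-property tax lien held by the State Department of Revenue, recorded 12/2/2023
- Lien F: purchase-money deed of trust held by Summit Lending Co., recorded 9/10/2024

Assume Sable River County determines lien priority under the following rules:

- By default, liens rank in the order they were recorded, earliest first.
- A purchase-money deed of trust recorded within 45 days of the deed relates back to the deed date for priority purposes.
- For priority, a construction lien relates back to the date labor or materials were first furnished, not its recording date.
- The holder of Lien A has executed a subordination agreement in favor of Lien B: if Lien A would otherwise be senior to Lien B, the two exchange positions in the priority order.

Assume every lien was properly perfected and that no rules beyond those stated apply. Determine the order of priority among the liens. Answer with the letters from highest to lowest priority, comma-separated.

D, B, C, E, A, F

Effective dates: B's effective date is 12/23/2023, when work began; F was recorded 159 days after the deed, outside the 45-day window, so it keeps its recording date.
Sorted by effective date: D (5/6/2023), A (5/17/2023), C (8/5/2023), E (12/2/2023), B (12/23/2023), F (9/10/2024).
Because A would otherwise rank above B, the subordination swaps them.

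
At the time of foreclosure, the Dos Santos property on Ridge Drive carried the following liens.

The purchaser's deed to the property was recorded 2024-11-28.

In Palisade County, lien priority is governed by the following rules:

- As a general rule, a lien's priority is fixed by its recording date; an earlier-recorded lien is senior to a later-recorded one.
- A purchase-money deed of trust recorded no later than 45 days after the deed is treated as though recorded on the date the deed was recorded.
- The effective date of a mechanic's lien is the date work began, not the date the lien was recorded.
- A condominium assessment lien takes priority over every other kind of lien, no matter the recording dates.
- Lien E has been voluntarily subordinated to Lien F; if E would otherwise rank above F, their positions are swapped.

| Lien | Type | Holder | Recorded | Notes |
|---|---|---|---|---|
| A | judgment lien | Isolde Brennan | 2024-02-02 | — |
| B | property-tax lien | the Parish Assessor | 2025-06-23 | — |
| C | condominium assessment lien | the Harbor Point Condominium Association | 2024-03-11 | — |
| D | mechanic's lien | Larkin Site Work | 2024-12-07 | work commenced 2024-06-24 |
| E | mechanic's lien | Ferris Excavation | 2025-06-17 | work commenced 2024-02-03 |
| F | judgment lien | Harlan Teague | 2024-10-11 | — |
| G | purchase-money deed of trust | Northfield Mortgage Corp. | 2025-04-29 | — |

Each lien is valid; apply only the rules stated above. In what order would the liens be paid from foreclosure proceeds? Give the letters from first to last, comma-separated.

C, A, F, D, E, G, B

Adjusting effective dates: D is treated as recorded 2024-06-24, the work-commencement date; E is treated as recorded 2024-02-03, the work-commencement date; G was recorded 152 days after the deed, outside the 45-day window, so it keeps its recording date.
As a condominium assessment lien, C is senior to every other lien.
Among the remaining liens, by effective date: A (2024-02-02), E (2024-02-03), D (2024-06-24), F (2024-10-11), G (2025-04-29), B (2025-06-23).
E would otherwise be senior to F, so under the subordination agreement E and F exchange positions.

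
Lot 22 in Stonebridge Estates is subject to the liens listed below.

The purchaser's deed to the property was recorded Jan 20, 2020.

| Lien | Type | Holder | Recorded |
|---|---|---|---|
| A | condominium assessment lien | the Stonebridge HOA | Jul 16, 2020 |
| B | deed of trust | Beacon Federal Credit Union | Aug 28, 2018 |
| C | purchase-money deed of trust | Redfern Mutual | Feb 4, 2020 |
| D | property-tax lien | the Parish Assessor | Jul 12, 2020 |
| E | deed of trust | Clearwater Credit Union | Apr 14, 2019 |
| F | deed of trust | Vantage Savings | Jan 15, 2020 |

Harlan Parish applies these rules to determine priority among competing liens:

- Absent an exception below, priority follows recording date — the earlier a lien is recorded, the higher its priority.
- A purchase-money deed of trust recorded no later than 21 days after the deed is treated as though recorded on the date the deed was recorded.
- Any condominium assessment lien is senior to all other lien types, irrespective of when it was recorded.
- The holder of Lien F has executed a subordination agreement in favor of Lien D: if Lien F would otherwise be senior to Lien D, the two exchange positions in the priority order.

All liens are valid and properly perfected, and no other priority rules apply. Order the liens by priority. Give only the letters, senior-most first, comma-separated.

Adjusting effective dates: C relates back to the deed date Jan 20, 2020.
A, as a condominium assessment lien, has superpriority and ranks first.
The other liens, earliest effective date first: B (Aug 28, 2018), E (Apr 14, 2019), F (Jan 15, 2020), C (Jan 20, 2020), D (Jul 12, 2020).
The subordination applies — F was senior to D — so F and D swap.

A, B, E, D, C, F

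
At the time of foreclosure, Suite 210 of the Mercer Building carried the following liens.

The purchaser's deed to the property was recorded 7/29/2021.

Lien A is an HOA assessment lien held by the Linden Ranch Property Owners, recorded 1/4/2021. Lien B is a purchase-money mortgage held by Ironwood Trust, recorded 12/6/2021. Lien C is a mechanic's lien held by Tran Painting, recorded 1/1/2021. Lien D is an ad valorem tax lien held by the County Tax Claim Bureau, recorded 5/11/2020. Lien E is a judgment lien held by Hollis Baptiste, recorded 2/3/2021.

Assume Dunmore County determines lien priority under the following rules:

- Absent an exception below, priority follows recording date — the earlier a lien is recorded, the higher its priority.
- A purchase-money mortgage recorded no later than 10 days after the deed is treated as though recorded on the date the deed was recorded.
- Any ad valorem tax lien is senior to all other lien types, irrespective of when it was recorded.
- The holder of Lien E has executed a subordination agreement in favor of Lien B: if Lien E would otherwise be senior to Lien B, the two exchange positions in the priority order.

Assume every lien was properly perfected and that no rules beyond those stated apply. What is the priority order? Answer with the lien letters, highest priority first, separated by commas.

D, C, A, B, E

First, effective dates: B was recorded 130 days after the deed — beyond 10 days — so no relation-back applies.
D is an ad valorem tax lien and takes priority over every other lien.
Ordering the rest by effective date: C (1/1/2021), A (1/4/2021), E (2/3/2021), B (12/6/2021).
Because E would otherwise rank above B, the subordination swaps them.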